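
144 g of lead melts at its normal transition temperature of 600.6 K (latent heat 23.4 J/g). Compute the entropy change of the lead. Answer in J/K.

Heat absorbed by the substance: Q = mL = 144 × 23.4 = 3369.6 J.
At constant T, ΔS = Q_rev/T = 3369.6 / 600.6 = 5.61 J/K.

ΔS = 5.61 J/K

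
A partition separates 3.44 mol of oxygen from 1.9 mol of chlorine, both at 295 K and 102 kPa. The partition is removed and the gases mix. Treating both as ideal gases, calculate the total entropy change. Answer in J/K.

Mole fractions: x_A = 3.44/5.34 = 0.644, x_B = 0.356.
ΔS_mix = −R(n_A ln x_A + n_B ln x_B) = −8.314 × (3.44 ln 0.644 + 1.9 ln 0.356) = 28.9 J/K.

ΔS_mix = 28.9 J/K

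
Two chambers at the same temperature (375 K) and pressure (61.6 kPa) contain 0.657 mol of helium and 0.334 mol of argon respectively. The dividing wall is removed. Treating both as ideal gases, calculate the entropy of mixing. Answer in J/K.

ΔS_mix = 5.27 J/K

Mole fractions: x_A = 0.657/0.991 = 0.663, x_B = 0.337.
ΔS_mix = −R(n_A ln x_A + n_B ln x_B) = −8.314 × (0.657 ln 0.663 + 0.334 ln 0.337) = 5.27 J/K.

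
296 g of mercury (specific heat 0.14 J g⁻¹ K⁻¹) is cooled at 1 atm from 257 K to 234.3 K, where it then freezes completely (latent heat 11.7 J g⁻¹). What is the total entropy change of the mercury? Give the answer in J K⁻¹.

Cooling step: ΔS₁ = m c ln(T_tr/T_i) = 296 × 0.14 × ln(234.3/257) = -3.832 J/K.
Phase change: ΔS₂ = −mL/T_tr = −296 × 11.7 / 234.3 = -14.78 J/K.
ΔS_total = (-3.832) + (-14.78) = -18.6 J/K.

ΔS = -18.6 J/K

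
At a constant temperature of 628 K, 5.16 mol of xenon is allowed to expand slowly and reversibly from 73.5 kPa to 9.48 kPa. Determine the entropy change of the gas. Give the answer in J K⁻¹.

ΔS_gas = 87.9 J/K

For an isothermal ideal gas ΔS_gas = nR ln(P₁/P₂) = 5.16 × 8.314 × ln(73.5/9.48) = 87.9 J/K.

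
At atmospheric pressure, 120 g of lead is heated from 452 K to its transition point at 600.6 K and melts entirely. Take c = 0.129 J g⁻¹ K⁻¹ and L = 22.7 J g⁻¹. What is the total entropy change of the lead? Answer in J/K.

Warming step: ΔS₁ = m c ln(T_tr/T_i) = 120 × 0.129 × ln(600.6/452) = 4.4 J/K.
Phase change: ΔS₂ = +mL/T_tr = 120 × 22.7 / 600.6 = 4.535 J/K.
ΔS_total = (4.4) + (4.535) = 8.94 J/K.

ΔS = 8.94 J/K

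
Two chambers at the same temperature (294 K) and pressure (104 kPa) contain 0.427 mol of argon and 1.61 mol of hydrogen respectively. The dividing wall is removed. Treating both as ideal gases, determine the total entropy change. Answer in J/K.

Mole fractions: x_A = 0.427/2.04 = 0.21, x_B = 0.79.
ΔS_mix = −R(n_A ln x_A + n_B ln x_B) = −8.314 × (0.427 ln 0.21 + 1.61 ln 0.79) = 8.7 J/K.

ΔS_mix = 8.7 J/K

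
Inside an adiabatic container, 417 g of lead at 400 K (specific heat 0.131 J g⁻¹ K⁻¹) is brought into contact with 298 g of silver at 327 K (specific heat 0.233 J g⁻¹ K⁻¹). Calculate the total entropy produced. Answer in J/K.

Energy balance: T_f = (m₁c₁T₁ + m₂c₂T₂)/(m₁c₁ + m₂c₂) = 359.14 K.
ΔS₁ = m₁c₁ ln(T_f/T₁) = 54.627 × ln(359.14/400) = -5.8856 J/K.
ΔS₂ = m₂c₂ ln(T_f/T₂) = 69.434 × ln(359.14/327) = 6.5103 J/K.
ΔS_total = -5.8856 + 6.5103 = 0.625 J/K.

ΔS_total = 0.625 J/K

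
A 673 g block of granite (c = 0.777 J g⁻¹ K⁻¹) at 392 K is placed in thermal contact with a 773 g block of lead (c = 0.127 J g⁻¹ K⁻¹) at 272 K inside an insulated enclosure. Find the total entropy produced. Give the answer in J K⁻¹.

ΔS_total = 5.07 J/K

Energy balance: T_f = (m₁c₁T₁ + m₂c₂T₂)/(m₁c₁ + m₂c₂) = 373.03 K.
ΔS₁ = m₁c₁ ln(T_f/T₁) = 522.921 × ln(373.03/392) = -25.935 J/K.
ΔS₂ = m₂c₂ ln(T_f/T₂) = 98.171 × ln(373.03/272) = 31.009 J/K.
ΔS_total = -25.935 + 31.009 = 5.07 J/K.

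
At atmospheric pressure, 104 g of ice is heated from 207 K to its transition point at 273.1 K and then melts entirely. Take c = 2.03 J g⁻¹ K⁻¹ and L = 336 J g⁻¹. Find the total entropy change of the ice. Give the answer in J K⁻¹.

ΔS = 186 J/K

Warming step: ΔS₁ = m c ln(T_tr/T_i) = 104 × 2.03 × ln(273.1/207) = 58.505 J/K.
Phase change: ΔS₂ = +mL/T_tr = 104 × 336 / 273.1 = 127.95 J/K.
ΔS_total = (58.505) + (127.95) = 186 J/K.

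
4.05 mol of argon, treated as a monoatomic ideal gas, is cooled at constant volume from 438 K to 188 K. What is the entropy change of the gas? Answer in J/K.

At constant volume, ΔS = nC_V ln(T₂/T₁) with C_V = 3R/2 = 12.47 J mol⁻¹ K⁻¹.
ΔS = 4.05 × 12.47 × ln(188/438) = -42.7 J/K.

ΔS = -42.7 J/K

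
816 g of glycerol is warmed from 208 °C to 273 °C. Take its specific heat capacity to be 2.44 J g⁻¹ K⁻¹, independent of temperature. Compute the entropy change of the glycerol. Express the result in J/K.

ΔS = 252 J/K

In kelvin: T₁ = 481.15 K, T₂ = 546.15 K. ΔS = ∫dQ_rev/T = m c ln(T₂/T₁) = 816 × 2.44 × ln(546.15/481.15) = 252 J/K.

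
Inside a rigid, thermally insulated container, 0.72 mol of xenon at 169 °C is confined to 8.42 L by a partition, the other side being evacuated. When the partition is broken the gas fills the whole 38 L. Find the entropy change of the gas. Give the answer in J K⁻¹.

No heat is exchanged and no work is done, so the ideal-gas temperature stays constant.
Entropy is a state function; using a reversible isothermal path, ΔS_gas = nR ln(V₂/V₁) = 0.72 × 8.314 × ln(38/8.42) = 9.02 J/K.

ΔS_gas = 9.02 J/K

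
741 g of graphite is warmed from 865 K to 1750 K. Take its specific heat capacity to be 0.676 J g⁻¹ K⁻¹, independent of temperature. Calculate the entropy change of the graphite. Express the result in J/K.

ΔS = 353 J/K

ΔS = ∫dQ_rev/T = m c ln(T₂/T₁) = 741 × 0.676 × ln(1750/865) = 353 J/K.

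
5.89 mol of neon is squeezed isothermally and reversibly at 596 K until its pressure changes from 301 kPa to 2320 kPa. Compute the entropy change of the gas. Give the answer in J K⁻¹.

For an isothermal ideal gas ΔS_gas = nR ln(P₁/P₂) = 5.89 × 8.314 × ln(301/2320) = -100 J/K.

ΔS_gas = -100 J/K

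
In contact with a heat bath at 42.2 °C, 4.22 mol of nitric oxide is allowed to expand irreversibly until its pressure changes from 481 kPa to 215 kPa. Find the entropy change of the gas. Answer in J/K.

Entropy is a state function, so ΔS_gas depends only on the end states.
For an isothermal ideal gas ΔS_gas = nR ln(P₁/P₂) = 4.22 × 8.314 × ln(481/215) = 28.3 J/K.

ΔS_gas = 28.3 J/K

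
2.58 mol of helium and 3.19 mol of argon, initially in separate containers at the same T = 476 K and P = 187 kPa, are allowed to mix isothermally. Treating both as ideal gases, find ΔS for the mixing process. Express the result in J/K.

ΔS_mix = 33 J/K

Mole fractions: x_A = 2.58/5.77 = 0.447, x_B = 0.553.
ΔS_mix = −R(n_A ln x_A + n_B ln x_B) = −8.314 × (2.58 ln 0.447 + 3.19 ln 0.553) = 33 J/K.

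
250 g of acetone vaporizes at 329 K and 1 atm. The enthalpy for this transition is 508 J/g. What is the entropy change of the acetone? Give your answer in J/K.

Heat absorbed by the substance: Q = mL = 250 × 508 = 127000 J.
At constant T, ΔS = Q_rev/T = 127000 / 329 = 386 J/K.

ΔS = 386 J/K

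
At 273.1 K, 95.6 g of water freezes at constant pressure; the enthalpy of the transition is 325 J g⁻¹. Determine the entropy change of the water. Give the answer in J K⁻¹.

Heat released by the substance: Q = −mL = −95.6 × 325 = −31070 J.
At constant T, ΔS = Q_rev/T = −31070 / 273.1 = -114 J/K.

ΔS = -114 J/K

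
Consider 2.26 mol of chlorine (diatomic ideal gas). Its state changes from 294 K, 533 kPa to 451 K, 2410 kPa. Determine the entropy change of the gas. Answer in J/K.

ΔS = -0.211 J/K

ΔS = nC_p ln(T₂/T₁) − nR ln(P₂/P₁), with C_p = 7R/2 = 29.1 J mol⁻¹ K⁻¹ for a diatomic ideal gas.
ΔS = 2.26 × [29.1 × ln(451/294) − 8.314 × ln(2410/533)] = -0.211 J/K.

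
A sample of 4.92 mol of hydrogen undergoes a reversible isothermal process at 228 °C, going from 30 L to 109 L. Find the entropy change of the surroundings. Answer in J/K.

For an isothermal ideal gas ΔS_gas = nR ln(V₂/V₁) = 4.92 × 8.314 × ln(109/30) = 52.8 J/K.
The process is reversible, so ΔS_surr = −ΔS_gas = -52.8 J/K and ΔS_universe = 0.

ΔS_surr = -52.8 J/K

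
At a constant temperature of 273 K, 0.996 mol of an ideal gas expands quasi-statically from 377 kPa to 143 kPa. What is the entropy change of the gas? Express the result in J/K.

For an isothermal ideal gas ΔS_gas = nR ln(P₁/P₂) = 0.996 × 8.314 × ln(377/143) = 8.03 J/K.

ΔS_gas = 8.03 J/K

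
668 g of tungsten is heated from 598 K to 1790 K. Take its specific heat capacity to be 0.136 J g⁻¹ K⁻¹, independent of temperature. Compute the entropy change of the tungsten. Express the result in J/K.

ΔS = ∫dQ_rev/T = m c ln(T₂/T₁) = 668 × 0.136 × ln(1790/598) = 99.6 J/K.

ΔS = 99.6 J/K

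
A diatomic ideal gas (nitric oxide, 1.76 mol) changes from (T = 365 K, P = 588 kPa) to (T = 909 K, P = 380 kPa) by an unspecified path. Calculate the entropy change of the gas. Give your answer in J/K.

ΔS = 53.1 J/K

ΔS = nC_p ln(T₂/T₁) − nR ln(P₂/P₁), with C_p = 7R/2 = 29.1 J mol⁻¹ K⁻¹ for a diatomic ideal gas.
ΔS = 1.76 × [29.1 × ln(909/365) − 8.314 × ln(380/588)] = 53.1 J/K.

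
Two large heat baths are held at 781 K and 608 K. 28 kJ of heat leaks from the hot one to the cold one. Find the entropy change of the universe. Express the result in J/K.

ΔS_hot = −Q/T_H = −28000/781 = -35.85 J/K and ΔS_cold = +Q/T_C = 28000/608 = 46.05 J/K.
ΔS_total = -35.85 + 46.05 = 10.2 J/K, positive as the second law requires.

ΔS_total = 10.2 J/K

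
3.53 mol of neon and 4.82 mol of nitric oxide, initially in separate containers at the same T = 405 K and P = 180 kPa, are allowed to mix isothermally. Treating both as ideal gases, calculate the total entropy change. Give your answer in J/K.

Mole fractions: x_A = 3.53/8.35 = 0.423, x_B = 0.577.
ΔS_mix = −R(n_A ln x_A + n_B ln x_B) = −8.314 × (3.53 ln 0.423 + 4.82 ln 0.577) = 47.3 J/K.

ΔS_mix = 47.3 J/K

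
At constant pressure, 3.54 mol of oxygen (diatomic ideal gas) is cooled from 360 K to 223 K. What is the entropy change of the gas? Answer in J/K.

At constant pressure, ΔS = nC_p ln(T₂/T₁) with C_p = 7R/2 = 29.1 J mol⁻¹ K⁻¹.
ΔS = 3.54 × 29.1 × ln(223/360) = -49.3 J/K.

ΔS = -49.3 J/K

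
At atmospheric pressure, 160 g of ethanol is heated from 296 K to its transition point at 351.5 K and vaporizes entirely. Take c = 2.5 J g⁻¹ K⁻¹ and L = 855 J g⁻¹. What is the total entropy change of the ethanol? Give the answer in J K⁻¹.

Warming step: ΔS₁ = m c ln(T_tr/T_i) = 160 × 2.5 × ln(351.5/296) = 68.74 J/K.
Phase change: ΔS₂ = +mL/T_tr = 160 × 855 / 351.5 = 389.2 J/K.
ΔS_total = (68.74) + (389.2) = 458 J/K.

ΔS = 458 J/K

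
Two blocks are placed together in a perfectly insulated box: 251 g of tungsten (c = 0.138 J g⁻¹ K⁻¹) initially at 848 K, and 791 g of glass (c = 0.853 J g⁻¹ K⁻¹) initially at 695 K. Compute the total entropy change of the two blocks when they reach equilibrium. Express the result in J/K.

ΔS_total = 0.693 J/K

Energy balance: T_f = (m₁c₁T₁ + m₂c₂T₂)/(m₁c₁ + m₂c₂) = 702.47 K.
ΔS₁ = m₁c₁ ln(T_f/T₁) = 34.638 × ln(702.47/848) = -6.5215 J/K.
ΔS₂ = m₂c₂ ln(T_f/T₂) = 674.723 × ln(702.47/695) = 7.2143 J/K.
ΔS_total = -6.5215 + 7.2143 = 0.693 J/K.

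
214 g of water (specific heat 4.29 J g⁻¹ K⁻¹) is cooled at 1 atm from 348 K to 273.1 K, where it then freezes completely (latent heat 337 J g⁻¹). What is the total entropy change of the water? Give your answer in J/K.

Cooling step: ΔS₁ = m c ln(T_tr/T_i) = 214 × 4.29 × ln(273.1/348) = -222.5 J/K.
Phase change: ΔS₂ = −mL/T_tr = −214 × 337 / 273.1 = -264.1 J/K.
ΔS_total = (-222.5) + (-264.1) = -487 J/K.

ΔS = -487 J/K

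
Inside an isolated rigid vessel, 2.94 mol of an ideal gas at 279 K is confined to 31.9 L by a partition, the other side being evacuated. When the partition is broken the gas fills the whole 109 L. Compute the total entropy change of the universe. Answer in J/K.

ΔS_universe = 30 J/K

For an ideal gas in free expansion Q = 0 and W = 0, so T is unchanged.
Entropy is a state function; using a reversible isothermal path, ΔS_gas = nR ln(V₂/V₁) = 2.94 × 8.314 × ln(109/31.9) = 30 J/K.
The insulated surroundings exchange no heat, so ΔS_surr = 0 and ΔS_universe = ΔS_gas.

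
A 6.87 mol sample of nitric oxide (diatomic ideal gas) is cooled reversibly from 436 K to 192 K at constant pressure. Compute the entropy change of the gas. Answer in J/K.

ΔS = -164 J/K

At constant pressure, ΔS = nC_p ln(T₂/T₁) with C_p = 7R/2 = 29.1 J mol⁻¹ K⁻¹.
ΔS = 6.87 × 29.1 × ln(192/436) = -164 J/K.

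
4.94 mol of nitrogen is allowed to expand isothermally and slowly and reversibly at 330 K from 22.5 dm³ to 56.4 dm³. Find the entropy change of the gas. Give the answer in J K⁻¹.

For an isothermal ideal gas ΔS_gas = nR ln(V₂/V₁) = 4.94 × 8.314 × ln(56.4/22.5) = 37.7 J/K.

ΔS_gas = 37.7 J/K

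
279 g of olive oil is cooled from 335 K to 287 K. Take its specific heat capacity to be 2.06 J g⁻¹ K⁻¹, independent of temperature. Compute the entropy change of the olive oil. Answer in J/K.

ΔS = ∫dQ_rev/T = m c ln(T₂/T₁) = 279 × 2.06 × ln(287/335) = -88.9 J/K.

ΔS = -88.9 J/K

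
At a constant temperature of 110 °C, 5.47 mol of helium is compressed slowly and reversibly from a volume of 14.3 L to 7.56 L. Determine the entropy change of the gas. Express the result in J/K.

For an isothermal ideal gas ΔS_gas = nR ln(V₂/V₁) = 5.47 × 8.314 × ln(7.56/14.3) = -29 J/K.

ΔS_gas = -29 J/K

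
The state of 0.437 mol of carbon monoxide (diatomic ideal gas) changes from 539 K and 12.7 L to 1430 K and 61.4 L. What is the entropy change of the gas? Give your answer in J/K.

ΔS = 14.6 J/K

Entropy is a state function: ΔS = nC_V ln(T₂/T₁) + nR ln(V₂/V₁), with C_V = 5R/2 = 20.79 J mol⁻¹ K⁻¹ for a diatomic ideal gas.
ΔS = 0.437 × [20.79 × ln(1430/539) + 8.314 × ln(61.4/12.7)] = 14.6 J/K.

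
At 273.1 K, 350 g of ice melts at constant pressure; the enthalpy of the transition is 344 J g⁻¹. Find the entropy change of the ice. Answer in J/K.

Heat absorbed by the substance: Q = mL = 350 × 344 = 120400 J.
At constant T, ΔS = Q_rev/T = 120400 / 273.1 = 441 J/K.

ΔS = 441 J/K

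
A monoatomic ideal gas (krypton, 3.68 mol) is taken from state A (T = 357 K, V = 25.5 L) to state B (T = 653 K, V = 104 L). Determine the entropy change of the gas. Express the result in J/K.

ΔS = 70.7 J/K

Entropy is a state function: ΔS = nC_V ln(T₂/T₁) + nR ln(V₂/V₁), with C_V = 3R/2 = 12.47 J mol⁻¹ K⁻¹ for a monoatomic ideal gas.
ΔS = 3.68 × [12.47 × ln(653/357) + 8.314 × ln(104/25.5)] = 70.7 J/K.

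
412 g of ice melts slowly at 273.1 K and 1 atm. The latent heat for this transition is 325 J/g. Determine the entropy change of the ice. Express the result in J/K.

ΔS = 490 J/K

Heat absorbed by the substance: Q = mL = 412 × 325 = 133900 J.
At constant T, ΔS = Q_rev/T = 133900 / 273.1 = 490 J/K.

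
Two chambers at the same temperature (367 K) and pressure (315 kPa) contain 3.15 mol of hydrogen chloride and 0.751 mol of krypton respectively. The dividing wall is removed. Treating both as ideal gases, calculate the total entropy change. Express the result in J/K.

Mole fractions: x_A = 3.15/3.9 = 0.807, x_B = 0.193.
ΔS_mix = −R(n_A ln x_A + n_B ln x_B) = −8.314 × (3.15 ln 0.807 + 0.751 ln 0.193) = 15.9 J/K.

ΔS_mix = 15.9 J/K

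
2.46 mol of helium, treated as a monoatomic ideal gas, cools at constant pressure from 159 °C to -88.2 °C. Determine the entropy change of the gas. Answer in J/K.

In kelvin: T₁ = 432.15 K, T₂ = 184.95 K. At constant pressure, ΔS = nC_p ln(T₂/T₁) with C_p = 5R/2 = 20.79 J mol⁻¹ K⁻¹.
ΔS = 2.46 × 20.79 × ln(184.95/432.15) = -43.4 J/K.

ΔS = -43.4 J/K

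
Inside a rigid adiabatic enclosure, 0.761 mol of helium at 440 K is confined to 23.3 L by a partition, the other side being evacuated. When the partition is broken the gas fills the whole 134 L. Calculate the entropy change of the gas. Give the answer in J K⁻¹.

No heat is exchanged and no work is done, so the ideal-gas temperature stays constant.
Entropy is a state function; using a reversible isothermal path, ΔS_gas = nR ln(V₂/V₁) = 0.761 × 8.314 × ln(134/23.3) = 11.1 J/K.

ΔS_gas = 11.1 J/K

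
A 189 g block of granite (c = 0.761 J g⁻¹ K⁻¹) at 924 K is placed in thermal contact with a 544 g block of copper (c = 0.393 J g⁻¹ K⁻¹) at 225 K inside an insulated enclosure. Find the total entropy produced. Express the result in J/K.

Energy balance: T_f = (m₁c₁T₁ + m₂c₂T₂)/(m₁c₁ + m₂c₂) = 506.13 K.
ΔS₁ = m₁c₁ ln(T_f/T₁) = 143.829 × ln(506.13/924) = -86.57 J/K.
ΔS₂ = m₂c₂ ln(T_f/T₂) = 213.792 × ln(506.13/225) = 173.3 J/K.
ΔS_total = -86.57 + 173.3 = 86.7 J/K.

ΔS_total = 86.7 J/K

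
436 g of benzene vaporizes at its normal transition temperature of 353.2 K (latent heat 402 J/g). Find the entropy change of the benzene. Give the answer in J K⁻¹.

ΔS = 496 J/K

Heat absorbed by the substance: Q = mL = 436 × 402 = 175272 J.
At constant T, ΔS = Q_rev/T = 175272 / 353.2 = 496 J/K.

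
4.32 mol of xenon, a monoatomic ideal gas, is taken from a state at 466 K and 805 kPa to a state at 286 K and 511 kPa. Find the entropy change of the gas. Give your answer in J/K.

ΔS = -27.5 J/K

ΔS = nC_p ln(T₂/T₁) − nR ln(P₂/P₁), with C_p = 5R/2 = 20.79 J mol⁻¹ K⁻¹ for a monoatomic ideal gas.
ΔS = 4.32 × [20.79 × ln(286/466) − 8.314 × ln(511/805)] = -27.5 J/K.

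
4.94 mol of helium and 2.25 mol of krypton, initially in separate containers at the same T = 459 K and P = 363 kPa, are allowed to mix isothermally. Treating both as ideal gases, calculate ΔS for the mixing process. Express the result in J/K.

Mole fractions: x_A = 4.94/7.19 = 0.687, x_B = 0.313.
ΔS_mix = −R(n_A ln x_A + n_B ln x_B) = −8.314 × (4.94 ln 0.687 + 2.25 ln 0.313) = 37.1 J/K.

ΔS_mix = 37.1 J/K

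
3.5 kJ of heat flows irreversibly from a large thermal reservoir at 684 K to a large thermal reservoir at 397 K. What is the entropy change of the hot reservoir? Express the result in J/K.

The hot reservoir loses heat Q, so ΔS_hot = −Q/T_H = −3500/684 = -5.12 J/K.

ΔS_hot = -5.12 J/K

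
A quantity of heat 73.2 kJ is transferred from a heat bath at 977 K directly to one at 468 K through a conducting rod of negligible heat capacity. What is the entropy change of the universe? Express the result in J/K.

ΔS_total = 81.5 J/K

ΔS_hot = −Q/T_H = −73200/977 = -74.92 J/K and ΔS_cold = +Q/T_C = 73200/468 = 156.4 J/K.
ΔS_total = -74.92 + 156.4 = 81.5 J/K, positive as the second law requires.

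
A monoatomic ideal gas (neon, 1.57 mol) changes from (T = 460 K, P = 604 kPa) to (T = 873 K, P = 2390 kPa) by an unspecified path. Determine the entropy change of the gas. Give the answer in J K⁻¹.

ΔS = 2.95 J/K

ΔS = nC_p ln(T₂/T₁) − nR ln(P₂/P₁), with C_p = 5R/2 = 20.79 J mol⁻¹ K⁻¹ for a monoatomic ideal gas.
ΔS = 1.57 × [20.79 × ln(873/460) − 8.314 × ln(2390/604)] = 2.95 J/K.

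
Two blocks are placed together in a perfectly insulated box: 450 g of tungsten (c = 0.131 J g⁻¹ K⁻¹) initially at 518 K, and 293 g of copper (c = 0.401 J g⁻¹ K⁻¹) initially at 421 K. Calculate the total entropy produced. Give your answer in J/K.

ΔS_total = 0.862 J/K

Energy balance: T_f = (m₁c₁T₁ + m₂c₂T₂)/(m₁c₁ + m₂c₂) = 453.41 K.
ΔS₁ = m₁c₁ ln(T_f/T₁) = 58.95 × ln(453.41/518) = -7.851 J/K.
ΔS₂ = m₂c₂ ln(T_f/T₂) = 117.493 × ln(453.41/421) = 8.713 J/K.
ΔS_total = -7.851 + 8.713 = 0.862 J/K.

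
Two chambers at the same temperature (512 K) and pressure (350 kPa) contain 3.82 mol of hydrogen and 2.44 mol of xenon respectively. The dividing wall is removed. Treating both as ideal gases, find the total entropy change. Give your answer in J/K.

Mole fractions: x_A = 3.82/6.26 = 0.61, x_B = 0.39.
ΔS_mix = −R(n_A ln x_A + n_B ln x_B) = −8.314 × (3.82 ln 0.61 + 2.44 ln 0.39) = 34.8 J/K.

ΔS_mix = 34.8 J/K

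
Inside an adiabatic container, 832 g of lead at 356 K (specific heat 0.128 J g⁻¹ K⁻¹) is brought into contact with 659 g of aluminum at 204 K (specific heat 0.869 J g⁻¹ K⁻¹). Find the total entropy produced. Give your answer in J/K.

Energy balance: T_f = (m₁c₁T₁ + m₂c₂T₂)/(m₁c₁ + m₂c₂) = 227.83 K.
ΔS₁ = m₁c₁ ln(T_f/T₁) = 106.496 × ln(227.83/356) = -47.531 J/K.
ΔS₂ = m₂c₂ ln(T_f/T₂) = 572.671 × ln(227.83/204) = 63.279 J/K.
ΔS_total = -47.531 + 63.279 = 15.7 J/K.

ΔS_total = 15.7 J/K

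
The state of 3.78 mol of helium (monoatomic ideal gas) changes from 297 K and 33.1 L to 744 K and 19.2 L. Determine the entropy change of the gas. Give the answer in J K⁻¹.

ΔS = 26.2 J/K

Entropy is a state function: ΔS = nC_V ln(T₂/T₁) + nR ln(V₂/V₁), with C_V = 3R/2 = 12.47 J mol⁻¹ K⁻¹ for a monoatomic ideal gas.
ΔS = 3.78 × [12.47 × ln(744/297) + 8.314 × ln(19.2/33.1)] = 26.2 J/K.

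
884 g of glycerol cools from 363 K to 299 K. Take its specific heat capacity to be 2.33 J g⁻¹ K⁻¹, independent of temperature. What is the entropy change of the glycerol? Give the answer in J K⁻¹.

ΔS = -400 J/K

ΔS = ∫dQ_rev/T = m c ln(T₂/T₁) = 884 × 2.33 × ln(299/363) = -400 J/K.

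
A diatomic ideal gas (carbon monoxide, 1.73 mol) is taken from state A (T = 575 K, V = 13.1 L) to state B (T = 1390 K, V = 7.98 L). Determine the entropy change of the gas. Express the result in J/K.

ΔS = 24.6 J/K

Entropy is a state function: ΔS = nC_V ln(T₂/T₁) + nR ln(V₂/V₁), with C_V = 5R/2 = 20.79 J mol⁻¹ K⁻¹ for a diatomic ideal gas.
ΔS = 1.73 × [20.79 × ln(1390/575) + 8.314 × ln(7.98/13.1)] = 24.6 J/K.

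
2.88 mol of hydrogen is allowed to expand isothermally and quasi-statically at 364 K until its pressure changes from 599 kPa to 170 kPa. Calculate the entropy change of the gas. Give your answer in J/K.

ΔS_gas = 30.2 J/K

For an isothermal ideal gas ΔS_gas = nR ln(P₁/P₂) = 2.88 × 8.314 × ln(599/170) = 30.2 J/K.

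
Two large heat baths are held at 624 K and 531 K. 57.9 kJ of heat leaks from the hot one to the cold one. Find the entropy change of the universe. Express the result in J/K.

ΔS_total = 16.3 J/K

ΔS_hot = −Q/T_H = −57900/624 = -92.788 J/K and ΔS_cold = +Q/T_C = 57900/531 = 109.04 J/K.
ΔS_total = -92.788 + 109.04 = 16.3 J/K, positive as the second law requires.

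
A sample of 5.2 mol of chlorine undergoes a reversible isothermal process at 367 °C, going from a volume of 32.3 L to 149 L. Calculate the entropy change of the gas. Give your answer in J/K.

ΔS_gas = 66.1 J/K

For an isothermal ideal gas ΔS_gas = nR ln(V₂/V₁) = 5.2 × 8.314 × ln(149/32.3) = 66.1 J/K.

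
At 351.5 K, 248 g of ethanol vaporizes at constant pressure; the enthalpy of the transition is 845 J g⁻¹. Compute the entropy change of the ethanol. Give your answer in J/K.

ΔS = 596 J/K

Heat absorbed by the substance: Q = mL = 248 × 845 = 209560 J.
At constant T, ΔS = Q_rev/T = 209560 / 351.5 = 596 J/K.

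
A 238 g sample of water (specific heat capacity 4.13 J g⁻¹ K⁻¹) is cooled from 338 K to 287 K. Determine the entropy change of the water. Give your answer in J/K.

ΔS = ∫dQ_rev/T = m c ln(T₂/T₁) = 238 × 4.13 × ln(287/338) = -161 J/K.

ΔS = -161 J/K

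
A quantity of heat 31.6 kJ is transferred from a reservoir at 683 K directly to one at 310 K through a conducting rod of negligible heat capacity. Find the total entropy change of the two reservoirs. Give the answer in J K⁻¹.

ΔS_total = 55.7 J/K

ΔS_hot = −Q/T_H = −31600/683 = -46.266 J/K and ΔS_cold = +Q/T_C = 31600/310 = 101.94 J/K.
ΔS_total = -46.266 + 101.94 = 55.7 J/K, positive as the second law requires.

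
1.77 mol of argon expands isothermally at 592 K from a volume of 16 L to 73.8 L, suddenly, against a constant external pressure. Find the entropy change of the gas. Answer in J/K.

ΔS_gas = 22.5 J/K

Entropy is a state function, so ΔS_gas depends only on the end states.
For an isothermal ideal gas ΔS_gas = nR ln(V₂/V₁) = 1.77 × 8.314 × ln(73.8/16) = 22.5 J/K.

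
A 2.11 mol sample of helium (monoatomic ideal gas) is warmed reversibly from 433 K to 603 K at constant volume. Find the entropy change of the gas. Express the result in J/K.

ΔS = 8.71 J/K

At constant volume, ΔS = nC_V ln(T₂/T₁) with C_V = 3R/2 = 12.47 J mol⁻¹ K⁻¹.
ΔS = 2.11 × 12.47 × ln(603/433) = 8.71 J/K.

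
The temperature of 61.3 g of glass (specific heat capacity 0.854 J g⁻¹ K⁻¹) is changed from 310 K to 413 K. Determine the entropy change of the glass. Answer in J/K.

ΔS = ∫dQ_rev/T = m c ln(T₂/T₁) = 61.3 × 0.854 × ln(413/310) = 15 J/K.

ΔS = 15 J/K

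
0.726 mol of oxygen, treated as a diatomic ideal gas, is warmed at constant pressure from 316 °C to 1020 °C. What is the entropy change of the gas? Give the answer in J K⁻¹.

In kelvin: T₁ = 589.15 K, T₂ = 1293.15 K. At constant pressure, ΔS = nC_p ln(T₂/T₁) with C_p = 7R/2 = 29.1 J mol⁻¹ K⁻¹.
ΔS = 0.726 × 29.1 × ln(1293.15/589.15) = 16.6 J/K.

ΔS = 16.6 J/K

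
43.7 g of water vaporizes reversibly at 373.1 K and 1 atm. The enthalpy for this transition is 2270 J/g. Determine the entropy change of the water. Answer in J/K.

ΔS = 266 J/K

Heat absorbed by the substance: Q = mL = 43.7 × 2270 = 99199 J.
At constant T, ΔS = Q_rev/T = 99199 / 373.1 = 266 J/K.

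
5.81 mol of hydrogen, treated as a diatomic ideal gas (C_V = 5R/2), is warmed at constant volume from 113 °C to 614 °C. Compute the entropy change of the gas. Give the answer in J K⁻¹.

In kelvin: T₁ = 386.15 K, T₂ = 887.15 K. At constant volume, ΔS = nC_V ln(T₂/T₁) with C_V = 5R/2 = 20.79 J mol⁻¹ K⁻¹.
ΔS = 5.81 × 20.79 × ln(887.15/386.15) = 100 J/K.

ΔS = 100 J/K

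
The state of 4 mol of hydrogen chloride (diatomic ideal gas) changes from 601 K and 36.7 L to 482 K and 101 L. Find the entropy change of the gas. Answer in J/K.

Entropy is a state function: ΔS = nC_V ln(T₂/T₁) + nR ln(V₂/V₁), with C_V = 5R/2 = 20.79 J mol⁻¹ K⁻¹ for a diatomic ideal gas.
ΔS = 4 × [20.79 × ln(482/601) + 8.314 × ln(101/36.7)] = 15.3 J/K.

ΔS = 15.3 J/K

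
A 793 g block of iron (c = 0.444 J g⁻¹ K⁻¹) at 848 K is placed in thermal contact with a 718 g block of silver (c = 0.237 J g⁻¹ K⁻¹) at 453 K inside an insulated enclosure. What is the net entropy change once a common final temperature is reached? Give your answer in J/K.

ΔS_total = 20.7 J/K

Energy balance: T_f = (m₁c₁T₁ + m₂c₂T₂)/(m₁c₁ + m₂c₂) = 719.3 K.
ΔS₁ = m₁c₁ ln(T_f/T₁) = 352.092 × ln(719.3/848) = -57.96 J/K.
ΔS₂ = m₂c₂ ln(T_f/T₂) = 170.166 × ln(719.3/453) = 78.68 J/K.
ΔS_total = -57.96 + 78.68 = 20.7 J/K.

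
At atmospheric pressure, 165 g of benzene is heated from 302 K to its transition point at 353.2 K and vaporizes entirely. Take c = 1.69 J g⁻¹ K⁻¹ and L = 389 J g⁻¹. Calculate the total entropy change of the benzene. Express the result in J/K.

Warming step: ΔS₁ = m c ln(T_tr/T_i) = 165 × 1.69 × ln(353.2/302) = 43.67 J/K.
Phase change: ΔS₂ = +mL/T_tr = 165 × 389 / 353.2 = 181.7 J/K.
ΔS_total = (43.67) + (181.7) = 225 J/K.

ΔS = 225 J/K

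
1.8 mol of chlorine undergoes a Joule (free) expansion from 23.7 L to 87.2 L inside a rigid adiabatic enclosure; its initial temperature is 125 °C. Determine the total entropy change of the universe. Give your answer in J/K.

ΔS_universe = 19.5 J/K

For an ideal gas in free expansion Q = 0 and W = 0, so T is unchanged.
Entropy is a state function; using a reversible isothermal path, ΔS_gas = nR ln(V₂/V₁) = 1.8 × 8.314 × ln(87.2/23.7) = 19.5 J/K.
The insulated surroundings exchange no heat, so ΔS_surr = 0 and ΔS_universe = ΔS_gas.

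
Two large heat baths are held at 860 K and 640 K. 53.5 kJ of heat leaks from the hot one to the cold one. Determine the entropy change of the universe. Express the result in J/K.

ΔS_total = 21.4 J/K

ΔS_hot = −Q/T_H = −53500/860 = -62.21 J/K and ΔS_cold = +Q/T_C = 53500/640 = 83.59 J/K.
ΔS_total = -62.21 + 83.59 = 21.4 J/K, positive as the second law requires.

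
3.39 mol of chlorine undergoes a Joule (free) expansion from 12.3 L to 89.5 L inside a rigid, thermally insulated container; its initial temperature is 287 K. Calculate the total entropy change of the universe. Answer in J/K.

For an ideal gas in free expansion Q = 0 and W = 0, so T is unchanged.
Entropy is a state function; using a reversible isothermal path, ΔS_gas = nR ln(V₂/V₁) = 3.39 × 8.314 × ln(89.5/12.3) = 55.9 J/K.
The insulated surroundings exchange no heat, so ΔS_surr = 0 and ΔS_universe = ΔS_gas.

ΔS_universe = 55.9 J/K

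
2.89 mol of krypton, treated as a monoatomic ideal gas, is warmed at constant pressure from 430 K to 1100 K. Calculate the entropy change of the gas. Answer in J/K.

ΔS = 56.4 J/K

At constant pressure, ΔS = nC_p ln(T₂/T₁) with C_p = 5R/2 = 20.79 J mol⁻¹ K⁻¹.
ΔS = 2.89 × 20.79 × ln(1100/430) = 56.4 J/K.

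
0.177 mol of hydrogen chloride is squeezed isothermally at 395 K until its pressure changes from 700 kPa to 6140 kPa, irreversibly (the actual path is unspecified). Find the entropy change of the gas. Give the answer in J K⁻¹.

ΔS_gas = -3.2 J/K

Entropy is a state function, so ΔS_gas depends only on the end states.
For an isothermal ideal gas ΔS_gas = nR ln(P₁/P₂) = 0.177 × 8.314 × ln(700/6140) = -3.2 J/K.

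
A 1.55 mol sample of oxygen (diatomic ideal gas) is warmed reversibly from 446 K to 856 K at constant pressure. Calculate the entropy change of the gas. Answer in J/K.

At constant pressure, ΔS = nC_p ln(T₂/T₁) with C_p = 7R/2 = 29.1 J mol⁻¹ K⁻¹.
ΔS = 1.55 × 29.1 × ln(856/446) = 29.4 J/K.

ΔS = 29.4 J/K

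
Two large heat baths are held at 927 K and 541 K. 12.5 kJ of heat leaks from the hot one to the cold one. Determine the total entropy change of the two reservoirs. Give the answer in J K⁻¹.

ΔS_total = 9.62 J/K

ΔS_hot = −Q/T_H = −12500/927 = -13.484 J/K and ΔS_cold = +Q/T_C = 12500/541 = 23.105 J/K.
ΔS_total = -13.484 + 23.105 = 9.62 J/K, positive as the second law requires.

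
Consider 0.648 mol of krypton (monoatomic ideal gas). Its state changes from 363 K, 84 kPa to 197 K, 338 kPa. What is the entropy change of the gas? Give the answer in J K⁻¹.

ΔS = nC_p ln(T₂/T₁) − nR ln(P₂/P₁), with C_p = 5R/2 = 20.79 J mol⁻¹ K⁻¹ for a monoatomic ideal gas.
ΔS = 0.648 × [20.79 × ln(197/363) − 8.314 × ln(338/84)] = -15.7 J/K.

ΔS = -15.7 J/K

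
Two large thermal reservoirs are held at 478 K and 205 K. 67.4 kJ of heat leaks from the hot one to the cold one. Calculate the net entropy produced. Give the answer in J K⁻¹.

ΔS_hot = −Q/T_H = −67400/478 = -141 J/K and ΔS_cold = +Q/T_C = 67400/205 = 328.8 J/K.
ΔS_total = -141 + 328.8 = 188 J/K, positive as the second law requires.

ΔS_total = 188 J/K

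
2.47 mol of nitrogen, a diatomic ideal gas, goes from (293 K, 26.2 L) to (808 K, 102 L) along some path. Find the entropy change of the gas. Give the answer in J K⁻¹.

Entropy is a state function: ΔS = nC_V ln(T₂/T₁) + nR ln(V₂/V₁), with C_V = 5R/2 = 20.79 J mol⁻¹ K⁻¹ for a diatomic ideal gas.
ΔS = 2.47 × [20.79 × ln(808/293) + 8.314 × ln(102/26.2)] = 80 J/K.

ΔS = 80 J/K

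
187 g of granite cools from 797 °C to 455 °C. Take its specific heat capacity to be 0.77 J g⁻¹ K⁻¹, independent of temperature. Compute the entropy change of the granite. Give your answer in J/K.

ΔS = -55.4 J/K

In kelvin: T₁ = 1070.15 K, T₂ = 728.15 K. ΔS = ∫dQ_rev/T = m c ln(T₂/T₁) = 187 × 0.77 × ln(728.15/1070.15) = -55.4 J/K.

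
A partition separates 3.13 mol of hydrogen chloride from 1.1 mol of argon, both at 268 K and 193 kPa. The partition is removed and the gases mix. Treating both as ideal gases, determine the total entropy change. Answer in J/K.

Mole fractions: x_A = 3.13/4.23 = 0.74, x_B = 0.26.
ΔS_mix = −R(n_A ln x_A + n_B ln x_B) = −8.314 × (3.13 ln 0.74 + 1.1 ln 0.26) = 20.2 J/K.

ΔS_mix = 20.2 J/K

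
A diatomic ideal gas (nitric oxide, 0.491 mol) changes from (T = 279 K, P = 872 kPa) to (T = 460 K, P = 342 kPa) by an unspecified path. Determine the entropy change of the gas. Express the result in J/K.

ΔS = 11 J/K

ΔS = nC_p ln(T₂/T₁) − nR ln(P₂/P₁), with C_p = 7R/2 = 29.1 J mol⁻¹ K⁻¹ for a diatomic ideal gas.
ΔS = 0.491 × [29.1 × ln(460/279) − 8.314 × ln(342/872)] = 11 J/K.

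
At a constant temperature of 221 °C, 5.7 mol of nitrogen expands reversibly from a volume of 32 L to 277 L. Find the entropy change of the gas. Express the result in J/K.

For an isothermal ideal gas ΔS_gas = nR ln(V₂/V₁) = 5.7 × 8.314 × ln(277/32) = 102 J/K.

ΔS_gas = 102 J/K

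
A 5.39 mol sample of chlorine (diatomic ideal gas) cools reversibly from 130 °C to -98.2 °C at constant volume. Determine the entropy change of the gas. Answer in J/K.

In kelvin: T₁ = 403.15 K, T₂ = 174.95 K. At constant volume, ΔS = nC_V ln(T₂/T₁) with C_V = 5R/2 = 20.79 J mol⁻¹ K⁻¹.
ΔS = 5.39 × 20.79 × ln(174.95/403.15) = -93.5 J/K.

ΔS = -93.5 J/K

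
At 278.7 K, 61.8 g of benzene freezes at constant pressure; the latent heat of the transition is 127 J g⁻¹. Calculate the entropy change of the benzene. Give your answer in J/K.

ΔS = -28.2 J/K

Heat released by the substance: Q = −mL = −61.8 × 127 = −7848.6 J.
At constant T, ΔS = Q_rev/T = −7848.6 / 278.7 = -28.2 J/K.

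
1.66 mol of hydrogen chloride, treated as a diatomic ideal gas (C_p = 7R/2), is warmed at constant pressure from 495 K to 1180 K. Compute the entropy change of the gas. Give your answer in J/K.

ΔS = 42 J/K

At constant pressure, ΔS = nC_p ln(T₂/T₁) with C_p = 7R/2 = 29.1 J mol⁻¹ K⁻¹.
ΔS = 1.66 × 29.1 × ln(1180/495) = 42 J/K.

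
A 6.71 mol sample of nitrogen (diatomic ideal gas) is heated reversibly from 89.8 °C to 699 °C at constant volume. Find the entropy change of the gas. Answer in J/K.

In kelvin: T₁ = 362.95 K, T₂ = 972.15 K. At constant volume, ΔS = nC_V ln(T₂/T₁) with C_V = 5R/2 = 20.79 J mol⁻¹ K⁻¹.
ΔS = 6.71 × 20.79 × ln(972.15/362.95) = 137 J/K.

ΔS = 137 J/K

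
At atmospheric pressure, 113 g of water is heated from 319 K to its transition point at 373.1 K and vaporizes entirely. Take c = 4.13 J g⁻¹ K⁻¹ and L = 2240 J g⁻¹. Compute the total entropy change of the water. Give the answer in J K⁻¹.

Warming step: ΔS₁ = m c ln(T_tr/T_i) = 113 × 4.13 × ln(373.1/319) = 73.11 J/K.
Phase change: ΔS₂ = +mL/T_tr = 113 × 2240 / 373.1 = 678.4 J/K.
ΔS_total = (73.11) + (678.4) = 752 J/K.

ΔS = 752 J/K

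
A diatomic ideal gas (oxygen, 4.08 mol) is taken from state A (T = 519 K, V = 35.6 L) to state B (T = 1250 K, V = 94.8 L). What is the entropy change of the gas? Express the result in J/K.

Entropy is a state function: ΔS = nC_V ln(T₂/T₁) + nR ln(V₂/V₁), with C_V = 5R/2 = 20.79 J mol⁻¹ K⁻¹ for a diatomic ideal gas.
ΔS = 4.08 × [20.79 × ln(1250/519) + 8.314 × ln(94.8/35.6)] = 108 J/K.

ΔS = 108 J/K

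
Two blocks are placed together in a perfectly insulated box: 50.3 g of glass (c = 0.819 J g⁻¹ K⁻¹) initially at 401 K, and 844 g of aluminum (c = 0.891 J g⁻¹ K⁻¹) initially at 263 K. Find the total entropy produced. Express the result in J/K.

ΔS_total = 3.95 J/K

Energy balance: T_f = (m₁c₁T₁ + m₂c₂T₂)/(m₁c₁ + m₂c₂) = 270.17 K.
ΔS₁ = m₁c₁ ln(T_f/T₁) = 41.1957 × ln(270.17/401) = -16.27 J/K.
ΔS₂ = m₂c₂ ln(T_f/T₂) = 752.004 × ln(270.17/263) = 20.22 J/K.
ΔS_total = -16.27 + 20.22 = 3.95 J/K.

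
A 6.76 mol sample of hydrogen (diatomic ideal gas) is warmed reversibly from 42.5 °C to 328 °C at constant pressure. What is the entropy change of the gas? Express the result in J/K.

In kelvin: T₁ = 315.65 K, T₂ = 601.15 K. At constant pressure, ΔS = nC_p ln(T₂/T₁) with C_p = 7R/2 = 29.1 J mol⁻¹ K⁻¹.
ΔS = 6.76 × 29.1 × ln(601.15/315.65) = 127 J/K.

ΔS = 127 J/K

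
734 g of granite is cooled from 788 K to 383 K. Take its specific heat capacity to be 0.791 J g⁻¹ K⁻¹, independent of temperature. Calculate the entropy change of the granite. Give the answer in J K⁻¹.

ΔS = ∫dQ_rev/T = m c ln(T₂/T₁) = 734 × 0.791 × ln(383/788) = -419 J/K.

ΔS = -419 J/K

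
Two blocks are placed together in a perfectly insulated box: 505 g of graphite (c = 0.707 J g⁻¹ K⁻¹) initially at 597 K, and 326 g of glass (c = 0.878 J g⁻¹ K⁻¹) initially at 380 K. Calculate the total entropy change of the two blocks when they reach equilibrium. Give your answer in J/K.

Energy balance: T_f = (m₁c₁T₁ + m₂c₂T₂)/(m₁c₁ + m₂c₂) = 500.44 K.
ΔS₁ = m₁c₁ ln(T_f/T₁) = 357.035 × ln(500.44/597) = -62.99 J/K.
ΔS₂ = m₂c₂ ln(T_f/T₂) = 286.228 × ln(500.44/380) = 78.81 J/K.
ΔS_total = -62.99 + 78.81 = 15.8 J/K.

ΔS_total = 15.8 J/K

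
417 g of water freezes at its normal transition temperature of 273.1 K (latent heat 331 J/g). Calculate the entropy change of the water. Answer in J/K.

Heat released by the substance: Q = −mL = −417 × 331 = −138027 J.
At constant T, ΔS = Q_rev/T = −138027 / 273.1 = -505 J/K.

ΔS = -505 J/K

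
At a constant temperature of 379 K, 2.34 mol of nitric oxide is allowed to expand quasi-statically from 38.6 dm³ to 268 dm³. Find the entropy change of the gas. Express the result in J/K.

ΔS_gas = 37.7 J/K

For an isothermal ideal gas ΔS_gas = nR ln(V₂/V₁) = 2.34 × 8.314 × ln(268/38.6) = 37.7 J/K.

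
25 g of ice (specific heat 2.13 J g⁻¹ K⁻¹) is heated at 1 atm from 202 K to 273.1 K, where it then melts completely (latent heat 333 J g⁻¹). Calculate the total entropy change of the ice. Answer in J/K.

Warming step: ΔS₁ = m c ln(T_tr/T_i) = 25 × 2.13 × ln(273.1/202) = 16.06 J/K.
Phase change: ΔS₂ = +mL/T_tr = 25 × 333 / 273.1 = 30.48 J/K.
ΔS_total = (16.06) + (30.48) = 46.5 J/K.

ΔS = 46.5 J/K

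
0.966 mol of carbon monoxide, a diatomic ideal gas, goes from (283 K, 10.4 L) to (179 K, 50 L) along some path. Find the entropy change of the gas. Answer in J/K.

Entropy is a state function: ΔS = nC_V ln(T₂/T₁) + nR ln(V₂/V₁), with C_V = 5R/2 = 20.79 J mol⁻¹ K⁻¹ for a diatomic ideal gas.
ΔS = 0.966 × [20.79 × ln(179/283) + 8.314 × ln(50/10.4)] = 3.41 J/K.

ΔS = 3.41 J/K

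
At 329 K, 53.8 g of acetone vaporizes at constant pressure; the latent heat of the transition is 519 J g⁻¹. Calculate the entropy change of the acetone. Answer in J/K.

Heat absorbed by the substance: Q = mL = 53.8 × 519 = 27922.2 J.
At constant T, ΔS = Q_rev/T = 27922.2 / 329 = 84.9 J/K.

ΔS = 84.9 J/K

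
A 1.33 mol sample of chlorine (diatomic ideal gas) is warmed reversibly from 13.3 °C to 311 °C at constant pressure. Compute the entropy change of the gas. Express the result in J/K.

ΔS = 27.6 J/K

In kelvin: T₁ = 286.45 K, T₂ = 584.15 K. At constant pressure, ΔS = nC_p ln(T₂/T₁) with C_p = 7R/2 = 29.1 J mol⁻¹ K⁻¹.
ΔS = 1.33 × 29.1 × ln(584.15/286.45) = 27.6 J/K.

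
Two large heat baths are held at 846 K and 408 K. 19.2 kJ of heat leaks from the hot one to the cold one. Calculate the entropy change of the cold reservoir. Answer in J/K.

ΔS_cold = 47.1 J/K

The cold reservoir gains heat Q, so ΔS_cold = +Q/T_C = 19200/408 = 47.1 J/K.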